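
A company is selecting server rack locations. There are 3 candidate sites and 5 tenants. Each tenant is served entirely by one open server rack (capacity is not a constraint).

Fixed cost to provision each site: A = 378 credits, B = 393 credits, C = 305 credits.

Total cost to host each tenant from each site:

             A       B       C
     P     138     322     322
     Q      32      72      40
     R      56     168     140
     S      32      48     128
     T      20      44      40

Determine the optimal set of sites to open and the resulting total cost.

Open A only; minimum total cost 656.

For any fixed open set, each tenant goes to its cheapest open site; total = fixed + service.
{A}: P→A 138, Q→A 32, R→A 56, S→A 32, T→A 20. Service 278; fixed 378; total 656.
{A, C}: P→A 138, Q→A 32, R→A 56, S→A 32, T→A 20. Service 278; fixed 683; total 961.
{C}: service 670 + fixed 305 = 975
{A, B, C}: P→A 138, Q→A 32, R→A 56, S→A 32, T→A 20. Service 278; fixed 1076; total 1354.
No other subset beats 656.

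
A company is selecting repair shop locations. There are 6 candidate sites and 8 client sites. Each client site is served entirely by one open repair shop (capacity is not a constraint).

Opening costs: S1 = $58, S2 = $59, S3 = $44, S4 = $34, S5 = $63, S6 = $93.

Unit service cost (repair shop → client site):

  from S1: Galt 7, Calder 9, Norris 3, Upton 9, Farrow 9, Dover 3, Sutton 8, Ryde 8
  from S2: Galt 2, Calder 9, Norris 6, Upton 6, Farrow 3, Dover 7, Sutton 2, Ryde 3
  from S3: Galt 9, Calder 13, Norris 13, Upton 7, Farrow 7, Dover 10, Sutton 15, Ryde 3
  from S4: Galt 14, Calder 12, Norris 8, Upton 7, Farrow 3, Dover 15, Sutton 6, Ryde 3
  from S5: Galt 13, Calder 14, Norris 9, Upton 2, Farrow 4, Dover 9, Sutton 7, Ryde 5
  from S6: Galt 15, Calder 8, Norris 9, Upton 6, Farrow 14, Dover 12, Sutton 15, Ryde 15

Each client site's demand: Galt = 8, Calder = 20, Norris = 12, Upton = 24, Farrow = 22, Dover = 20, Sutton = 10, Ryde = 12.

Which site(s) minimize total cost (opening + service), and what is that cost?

For any fixed open set, each client site goes to its cheapest open site; total = fixed + service.
{S1, S2, S5}: Galt→S2 2·8=16, Calder→S1 9·20=180, Norris→S1 3·12=36, Upton→S5 2·24=48, Farrow→S2 3·22=66, Dover→S1 3·20=60, Sutton→S2 2·10=20, Ryde→S2 3·12=36. Service 462; fixed 180; total 642.
{S1, S2}: Galt→S2 2·8=16, Calder→S1 9·20=180, Norris→S1 3·12=36, Upton→S2 6·24=144, Farrow→S2 3·22=66, Dover→S1 3·20=60, Sutton→S2 2·10=20, Ryde→S2 3·12=36. Service 558; fixed 117; total 675.
{S1, S2, S4, S5}: Galt→S2 2·8=16, Calder→S1 9·20=180, Norris→S1 3·12=36, Upton→S5 2·24=48, Farrow→S2 3·22=66, Dover→S1 3·20=60, Sutton→S2 2·10=20, Ryde→S2 3·12=36. Service 462; fixed 214; total 676.
{S1, S2, S3, S4, S5, S6}: service 442 + fixed 351 = 793
No other subset beats 642.

Open S1, S2 and S5; minimum total cost 642.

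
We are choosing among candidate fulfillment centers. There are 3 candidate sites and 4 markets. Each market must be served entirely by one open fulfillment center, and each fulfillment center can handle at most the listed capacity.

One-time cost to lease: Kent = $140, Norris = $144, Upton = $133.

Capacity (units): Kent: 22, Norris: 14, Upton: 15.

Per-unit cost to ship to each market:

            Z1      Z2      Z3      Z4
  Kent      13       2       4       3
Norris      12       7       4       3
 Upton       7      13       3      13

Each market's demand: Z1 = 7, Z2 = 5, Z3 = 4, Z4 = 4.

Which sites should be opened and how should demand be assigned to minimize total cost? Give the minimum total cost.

Minimum total cost: 269

Open {Kent}: Z1→Kent 13·7=91, Z2→Kent 2·5=10, Z3→Kent 4·4=16, Z4→Kent 3·4=12.
Loads: Kent carries 20/22. Service 129; fixed 140; total 269.
Next best feasible plan costs 356.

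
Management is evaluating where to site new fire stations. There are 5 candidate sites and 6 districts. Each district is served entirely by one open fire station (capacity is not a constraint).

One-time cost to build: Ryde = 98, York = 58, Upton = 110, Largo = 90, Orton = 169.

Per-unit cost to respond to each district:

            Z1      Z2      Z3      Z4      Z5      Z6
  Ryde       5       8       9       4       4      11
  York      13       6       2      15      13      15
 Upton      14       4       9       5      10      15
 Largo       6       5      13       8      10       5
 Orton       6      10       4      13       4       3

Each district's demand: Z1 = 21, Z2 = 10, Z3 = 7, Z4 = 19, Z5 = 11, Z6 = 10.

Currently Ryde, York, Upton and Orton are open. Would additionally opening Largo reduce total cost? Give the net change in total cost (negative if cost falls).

No — net change +90 (cost rises by 90).

Current service cost with {Ryde, York, Upton, Orton}: 309.
Adding Largo: each district re-picks its cheapest; new service cost 309, saving 0.
Extra fixed cost: 90. Net change = 90 − 0 = 90.
(Totals: 744 → 834.)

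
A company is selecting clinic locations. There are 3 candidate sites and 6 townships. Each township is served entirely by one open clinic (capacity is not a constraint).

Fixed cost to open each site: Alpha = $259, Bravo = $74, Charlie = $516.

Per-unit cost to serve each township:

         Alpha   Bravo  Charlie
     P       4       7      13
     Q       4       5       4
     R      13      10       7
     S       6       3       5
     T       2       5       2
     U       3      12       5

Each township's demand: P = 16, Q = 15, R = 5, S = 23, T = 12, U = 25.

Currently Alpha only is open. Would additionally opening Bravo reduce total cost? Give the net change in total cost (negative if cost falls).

Yes — net change −10 (cost falls by 10).

Current service cost with {Alpha}: 426.
Adding Bravo: each township re-picks its cheapest; new service cost 342, saving 84.
Extra fixed cost: 74. Net change = 74 − 84 = -10.
(Totals: 685 → 675.)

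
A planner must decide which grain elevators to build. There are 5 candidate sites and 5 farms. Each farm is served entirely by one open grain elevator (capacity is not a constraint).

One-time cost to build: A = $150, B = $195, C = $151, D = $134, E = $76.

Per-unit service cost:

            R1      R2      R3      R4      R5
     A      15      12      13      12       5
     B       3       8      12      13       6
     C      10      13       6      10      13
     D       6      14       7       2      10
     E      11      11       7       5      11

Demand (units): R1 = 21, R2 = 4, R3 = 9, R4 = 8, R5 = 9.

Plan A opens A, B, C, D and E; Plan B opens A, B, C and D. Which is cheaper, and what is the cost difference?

Plan A: {A, B, C, D, E}: R1→B 3·21=63, R2→B 8·4=32, R3→C 6·9=54, R4→D 2·8=16, R5→A 5·9=45. Service 210; fixed 706; total 916.
Plan B: {A, B, C, D}: R1→B 3·21=63, R2→B 8·4=32, R3→C 6·9=54, R4→D 2·8=16, R5→A 5·9=45. Service 210; fixed 630; total 840.
Difference: |916 − 840| = 76.

Plan B is cheaper by 76.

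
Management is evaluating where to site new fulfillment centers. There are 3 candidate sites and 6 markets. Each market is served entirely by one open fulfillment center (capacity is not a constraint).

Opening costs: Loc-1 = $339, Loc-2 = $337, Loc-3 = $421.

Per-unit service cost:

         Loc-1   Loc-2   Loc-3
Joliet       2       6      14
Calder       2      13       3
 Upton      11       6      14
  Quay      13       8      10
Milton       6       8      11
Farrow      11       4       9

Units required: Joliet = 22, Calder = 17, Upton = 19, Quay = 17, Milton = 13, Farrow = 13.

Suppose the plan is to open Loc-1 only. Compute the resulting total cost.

Each market is assigned to its cheapest site among the open ones.
{Loc-1}: Joliet→Loc-1 2·22=44, Calder→Loc-1 2·17=34, Upton→Loc-1 11·19=209, Quay→Loc-1 13·17=221, Milton→Loc-1 6·13=78, Farrow→Loc-1 11·13=143. Service 729; fixed 339; total 1068.

Total cost: 1068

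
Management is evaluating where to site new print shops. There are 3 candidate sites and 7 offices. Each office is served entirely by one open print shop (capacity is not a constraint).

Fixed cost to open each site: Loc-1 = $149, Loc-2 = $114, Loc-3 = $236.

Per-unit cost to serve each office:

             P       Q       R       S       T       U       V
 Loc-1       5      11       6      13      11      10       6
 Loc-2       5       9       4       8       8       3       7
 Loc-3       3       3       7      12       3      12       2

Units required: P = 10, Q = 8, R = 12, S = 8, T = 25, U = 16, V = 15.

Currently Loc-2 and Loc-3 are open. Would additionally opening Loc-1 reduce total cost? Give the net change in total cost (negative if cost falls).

No — net change +149 (cost rises by 149).

Current service cost with {Loc-2, Loc-3}: 319.
Adding Loc-1: each office re-picks its cheapest; new service cost 319, saving 0.
Extra fixed cost: 149. Net change = 149 − 0 = 149.
(Totals: 669 → 818.)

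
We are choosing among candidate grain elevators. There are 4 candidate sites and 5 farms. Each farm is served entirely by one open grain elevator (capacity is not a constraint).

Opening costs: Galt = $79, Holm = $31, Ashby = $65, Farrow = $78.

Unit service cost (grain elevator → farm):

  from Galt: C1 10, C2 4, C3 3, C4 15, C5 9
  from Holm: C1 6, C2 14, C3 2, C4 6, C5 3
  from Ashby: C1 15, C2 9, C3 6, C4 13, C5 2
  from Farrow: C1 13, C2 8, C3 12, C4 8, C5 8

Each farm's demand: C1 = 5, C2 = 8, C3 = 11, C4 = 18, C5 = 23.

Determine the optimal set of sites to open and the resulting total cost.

Open Galt and Holm; minimum total cost 371.

For any fixed open set, each farm goes to its cheapest open site; total = fixed + service.
{Galt, Holm}: C1→Holm 6·5=30, C2→Galt 4·8=32, C3→Holm 2·11=22, C4→Holm 6·18=108, C5→Holm 3·23=69. Service 261; fixed 110; total 371.
{Holm}: service 341 + fixed 31 = 372
{Holm, Ashby}: service 278 + fixed 96 = 374
{Galt, Holm, Ashby, Farrow}: C1→Holm 6·5=30, C2→Galt 4·8=32, C3→Holm 2·11=22, C4→Holm 6·18=108, C5→Ashby 2·23=46. Service 238; fixed 253; total 491.
No other subset beats 371.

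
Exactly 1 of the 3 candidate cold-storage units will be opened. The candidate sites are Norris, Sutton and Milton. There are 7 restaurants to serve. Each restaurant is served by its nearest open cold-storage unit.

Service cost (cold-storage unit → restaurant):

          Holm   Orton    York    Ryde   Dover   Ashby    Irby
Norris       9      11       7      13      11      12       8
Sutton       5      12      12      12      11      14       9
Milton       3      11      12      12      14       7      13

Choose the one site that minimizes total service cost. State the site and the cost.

Choose Norris only; total service cost 71.

With exactly 1 open, each restaurant uses its cheapest among the chosen.
{Norris}: Holm→Norris 9, Orton→Norris 11, York→Norris 7, Ryde→Norris 13, Dover→Norris 11, Ashby→Norris 12, Irby→Norris 8. Service cost 71.
{Milton}: service cost 72
{Sutton}: service cost 75
Among all 3 size-1 choices, {Norris} is lowest.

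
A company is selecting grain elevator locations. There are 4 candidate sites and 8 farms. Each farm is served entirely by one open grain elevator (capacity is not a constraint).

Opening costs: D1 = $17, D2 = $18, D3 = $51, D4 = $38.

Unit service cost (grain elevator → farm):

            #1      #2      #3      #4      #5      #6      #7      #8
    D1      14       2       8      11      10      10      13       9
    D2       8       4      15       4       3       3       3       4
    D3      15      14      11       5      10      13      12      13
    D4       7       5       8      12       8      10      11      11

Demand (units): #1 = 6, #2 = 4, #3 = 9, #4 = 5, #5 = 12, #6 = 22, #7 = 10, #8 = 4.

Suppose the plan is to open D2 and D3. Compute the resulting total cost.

Total cost: 400

Each farm is assigned to its cheapest site among the open ones.
{D2, D3}: #1→D2 8·6=48, #2→D2 4·4=16, #3→D3 11·9=99, #4→D2 4·5=20, #5→D2 3·12=36, #6→D2 3·22=66, #7→D2 3·10=30, #8→D2 4·4=16. Service 331; fixed 69; total 400.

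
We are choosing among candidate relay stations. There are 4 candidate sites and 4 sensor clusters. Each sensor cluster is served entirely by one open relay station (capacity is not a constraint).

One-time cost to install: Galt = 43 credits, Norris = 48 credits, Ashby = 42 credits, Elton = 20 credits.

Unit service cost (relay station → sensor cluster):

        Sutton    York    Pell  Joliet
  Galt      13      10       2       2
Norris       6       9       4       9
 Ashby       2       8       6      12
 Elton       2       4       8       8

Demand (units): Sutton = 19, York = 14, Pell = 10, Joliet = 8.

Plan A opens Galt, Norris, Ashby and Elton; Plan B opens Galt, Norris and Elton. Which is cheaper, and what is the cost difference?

Plan A: {Galt, Norris, Ashby, Elton}: Sutton→Ashby 2·19=38, York→Elton 4·14=56, Pell→Galt 2·10=20, Joliet→Galt 2·8=16. Service 130; fixed 153; total 283.
Plan B: {Galt, Norris, Elton}: Sutton→Elton 2·19=38, York→Elton 4·14=56, Pell→Galt 2·10=20, Joliet→Galt 2·8=16. Service 130; fixed 111; total 241.
Difference: |283 − 241| = 42.

Plan B is cheaper by 42.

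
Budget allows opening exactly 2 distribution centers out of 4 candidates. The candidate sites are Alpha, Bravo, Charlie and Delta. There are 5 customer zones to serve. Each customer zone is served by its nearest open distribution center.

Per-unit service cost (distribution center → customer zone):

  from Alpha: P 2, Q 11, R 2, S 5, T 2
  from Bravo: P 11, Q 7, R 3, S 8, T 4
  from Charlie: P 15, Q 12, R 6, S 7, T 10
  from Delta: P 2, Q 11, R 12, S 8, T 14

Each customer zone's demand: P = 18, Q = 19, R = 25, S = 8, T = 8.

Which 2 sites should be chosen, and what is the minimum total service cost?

Choose Alpha and Bravo; total service cost 275.

With exactly 2 open, each customer zone uses its cheapest among the chosen.
{Alpha, Bravo}: P→Alpha 2·18=36, Q→Bravo 7·19=133, R→Alpha 2·25=50, S→Alpha 5·8=40, T→Alpha 2·8=16. Service cost 275.
{Bravo, Delta}: service cost 340
{Alpha, Charlie}: service cost 351
Among all 6 size-2 choices, {Alpha, Bravo} is lowest.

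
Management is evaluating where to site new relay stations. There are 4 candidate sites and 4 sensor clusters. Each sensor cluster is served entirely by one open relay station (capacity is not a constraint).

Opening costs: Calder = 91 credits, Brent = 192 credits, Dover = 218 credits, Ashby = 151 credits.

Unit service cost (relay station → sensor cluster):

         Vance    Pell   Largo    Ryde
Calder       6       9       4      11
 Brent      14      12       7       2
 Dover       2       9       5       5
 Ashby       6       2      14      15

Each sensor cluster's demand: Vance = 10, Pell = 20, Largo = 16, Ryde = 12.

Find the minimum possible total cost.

Minimum total cost: 527

For any fixed open set, each sensor cluster goes to its cheapest open site; total = fixed + service.
{Calder}: Vance→Calder 6·10=60, Pell→Calder 9·20=180, Largo→Calder 4·16=64, Ryde→Calder 11·12=132. Service 436; fixed 91; total 527.
{Calder, Ashby}: service 296 + fixed 242 = 538
{Dover}: Vance→Dover 2·10=20, Pell→Dover 9·20=180, Largo→Dover 5·16=80, Ryde→Dover 5·12=60. Service 340; fixed 218; total 558.
{Calder, Brent, Dover, Ashby}: service 148 + fixed 652 = 800
(All 15 nonempty subsets were checked; Calder only is lowest.)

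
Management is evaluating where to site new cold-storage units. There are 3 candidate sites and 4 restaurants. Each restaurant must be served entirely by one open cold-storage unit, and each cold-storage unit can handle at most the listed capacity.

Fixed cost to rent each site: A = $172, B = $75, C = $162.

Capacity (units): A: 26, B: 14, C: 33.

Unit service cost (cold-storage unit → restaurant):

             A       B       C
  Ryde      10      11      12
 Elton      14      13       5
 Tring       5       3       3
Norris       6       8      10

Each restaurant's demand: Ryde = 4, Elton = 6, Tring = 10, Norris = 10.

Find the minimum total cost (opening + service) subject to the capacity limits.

Minimum total cost: 370

Open {C}: Ryde→C 12·4=48, Elton→C 5·6=30, Tring→C 3·10=30, Norris→C 10·10=100.
Loads: C carries 30/33. Service 208; fixed 162; total 370.
Next best feasible plan costs 421.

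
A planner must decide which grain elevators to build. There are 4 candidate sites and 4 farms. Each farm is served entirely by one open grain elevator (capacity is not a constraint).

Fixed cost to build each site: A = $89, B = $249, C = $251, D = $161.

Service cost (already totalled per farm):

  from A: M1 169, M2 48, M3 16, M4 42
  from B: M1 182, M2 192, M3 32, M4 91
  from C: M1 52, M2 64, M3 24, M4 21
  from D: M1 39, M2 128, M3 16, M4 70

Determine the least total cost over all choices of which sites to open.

For any fixed open set, each farm goes to its cheapest open site; total = fixed + service.
{A}: M1→A 169, M2→A 48, M3→A 16, M4→A 42. Service 275; fixed 89; total 364.
{A, D}: M1→D 39, M2→A 48, M3→A 16, M4→A 42. Service 145; fixed 250; total 395.
{C}: M1→C 52, M2→C 64, M3→C 24, M4→C 21. Service 161; fixed 251; total 412.
{A, B, C, D}: M1→D 39, M2→A 48, M3→A 16, M4→C 21. Service 124; fixed 750; total 874.
No other subset beats 364.

Minimum total cost: 364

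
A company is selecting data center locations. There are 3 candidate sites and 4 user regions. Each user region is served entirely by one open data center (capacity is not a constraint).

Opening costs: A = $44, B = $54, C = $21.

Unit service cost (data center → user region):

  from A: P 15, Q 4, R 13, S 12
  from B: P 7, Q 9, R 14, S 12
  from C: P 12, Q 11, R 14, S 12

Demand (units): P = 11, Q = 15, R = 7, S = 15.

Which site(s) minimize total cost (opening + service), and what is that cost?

Open A and B; minimum total cost 506.

For any fixed open set, each user region goes to its cheapest open site; total = fixed + service.
{A, B}: P→B 7·11=77, Q→A 4·15=60, R→A 13·7=91, S→A 12·15=180. Service 408; fixed 98; total 506.
{A, B, C}: P→B 7·11=77, Q→A 4·15=60, R→A 13·7=91, S→A 12·15=180. Service 408; fixed 119; total 527.
{A, C}: P→C 12·11=132, Q→A 4·15=60, R→A 13·7=91, S→A 12·15=180. Service 463; fixed 65; total 528.
{C}: P→C 12·11=132, Q→C 11·15=165, R→C 14·7=98, S→C 12·15=180. Service 575; fixed 21; total 596.
No other subset beats 506.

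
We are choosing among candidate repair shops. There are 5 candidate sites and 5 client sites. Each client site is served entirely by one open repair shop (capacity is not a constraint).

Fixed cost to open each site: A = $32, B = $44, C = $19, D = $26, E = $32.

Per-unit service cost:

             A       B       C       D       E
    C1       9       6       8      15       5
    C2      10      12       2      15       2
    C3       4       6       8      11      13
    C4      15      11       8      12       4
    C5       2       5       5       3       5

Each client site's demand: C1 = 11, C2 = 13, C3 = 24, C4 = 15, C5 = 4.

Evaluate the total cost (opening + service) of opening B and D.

Each client site is assigned to its cheapest site among the open ones.
{B, D}: C1→B 6·11=66, C2→B 12·13=156, C3→B 6·24=144, C4→B 11·15=165, C5→D 3·4=12. Service 543; fixed 70; total 613.

Total cost: 613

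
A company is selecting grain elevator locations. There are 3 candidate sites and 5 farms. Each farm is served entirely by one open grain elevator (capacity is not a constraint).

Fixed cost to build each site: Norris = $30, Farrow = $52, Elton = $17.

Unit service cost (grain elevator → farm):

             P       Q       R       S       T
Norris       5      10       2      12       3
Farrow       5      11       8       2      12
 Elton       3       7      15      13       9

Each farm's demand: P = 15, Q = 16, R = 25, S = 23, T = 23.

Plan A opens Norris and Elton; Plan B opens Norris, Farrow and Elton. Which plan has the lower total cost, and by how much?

Plan B is cheaper by 178.

Plan A: {Norris, Elton}: P→Elton 3·15=45, Q→Elton 7·16=112, R→Norris 2·25=50, S→Norris 12·23=276, T→Norris 3·23=69. Service 552; fixed 47; total 599.
Plan B: {Norris, Farrow, Elton}: P→Elton 3·15=45, Q→Elton 7·16=112, R→Norris 2·25=50, S→Farrow 2·23=46, T→Norris 3·23=69. Service 322; fixed 99; total 421.
Difference: |599 − 421| = 178.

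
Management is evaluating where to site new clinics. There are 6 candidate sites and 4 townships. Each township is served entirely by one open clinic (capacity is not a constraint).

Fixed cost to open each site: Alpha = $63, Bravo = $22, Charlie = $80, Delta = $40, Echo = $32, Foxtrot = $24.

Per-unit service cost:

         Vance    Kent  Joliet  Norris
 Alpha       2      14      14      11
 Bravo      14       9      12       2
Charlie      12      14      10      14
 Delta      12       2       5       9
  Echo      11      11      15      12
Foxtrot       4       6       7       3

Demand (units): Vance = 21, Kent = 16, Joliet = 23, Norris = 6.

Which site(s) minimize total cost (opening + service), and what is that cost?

For any fixed open set, each township goes to its cheapest open site; total = fixed + service.
{Delta, Foxtrot}: Vance→Foxtrot 4·21=84, Kent→Delta 2·16=32, Joliet→Delta 5·23=115, Norris→Foxtrot 3·6=18. Service 249; fixed 64; total 313.
{Alpha, Bravo, Delta}: Vance→Alpha 2·21=42, Kent→Delta 2·16=32, Joliet→Delta 5·23=115, Norris→Bravo 2·6=12. Service 201; fixed 125; total 326.
{Bravo, Delta, Foxtrot}: Vance→Foxtrot 4·21=84, Kent→Delta 2·16=32, Joliet→Delta 5·23=115, Norris→Bravo 2·6=12. Service 243; fixed 86; total 329.
{Alpha, Bravo, Charlie, Delta, Echo, Foxtrot}: service 201 + fixed 261 = 462
No other subset beats 313.

Open Delta and Foxtrot; minimum total cost 313.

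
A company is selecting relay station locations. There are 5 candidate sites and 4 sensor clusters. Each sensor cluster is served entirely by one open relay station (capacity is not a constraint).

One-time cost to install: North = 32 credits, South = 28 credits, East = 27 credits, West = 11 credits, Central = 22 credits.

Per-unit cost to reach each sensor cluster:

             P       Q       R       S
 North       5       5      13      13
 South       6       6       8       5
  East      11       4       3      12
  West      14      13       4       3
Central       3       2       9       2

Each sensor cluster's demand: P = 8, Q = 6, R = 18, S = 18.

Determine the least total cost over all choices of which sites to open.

For any fixed open set, each sensor cluster goes to its cheapest open site; total = fixed + service.
{East, Central}: P→Central 3·8=24, Q→Central 2·6=12, R→East 3·18=54, S→Central 2·18=36. Service 126; fixed 49; total 175.
{West, Central}: P→Central 3·8=24, Q→Central 2·6=12, R→West 4·18=72, S→Central 2·18=36. Service 144; fixed 33; total 177.
{East, West, Central}: service 126 + fixed 60 = 186
{North, South, East, West, Central}: P→Central 3·8=24, Q→Central 2·6=12, R→East 3·18=54, S→Central 2·18=36. Service 126; fixed 120; total 246.
No other subset beats 175.

Minimum total cost: 175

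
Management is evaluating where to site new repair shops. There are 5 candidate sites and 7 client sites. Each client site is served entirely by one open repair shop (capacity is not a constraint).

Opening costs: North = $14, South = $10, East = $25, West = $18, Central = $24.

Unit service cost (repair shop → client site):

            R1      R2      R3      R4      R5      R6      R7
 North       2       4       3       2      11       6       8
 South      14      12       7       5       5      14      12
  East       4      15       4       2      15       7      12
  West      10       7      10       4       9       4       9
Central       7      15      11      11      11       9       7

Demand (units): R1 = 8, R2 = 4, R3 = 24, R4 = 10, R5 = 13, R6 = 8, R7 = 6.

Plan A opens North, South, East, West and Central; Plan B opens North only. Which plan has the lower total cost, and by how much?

Plan A is cheaper by 23.

Plan A: {North, South, East, West, Central}: R1→North 2·8=16, R2→North 4·4=16, R3→North 3·24=72, R4→North 2·10=20, R5→South 5·13=65, R6→West 4·8=32, R7→Central 7·6=42. Service 263; fixed 91; total 354.
Plan B: {North}: R1→North 2·8=16, R2→North 4·4=16, R3→North 3·24=72, R4→North 2·10=20, R5→North 11·13=143, R6→North 6·8=48, R7→North 8·6=48. Service 363; fixed 14; total 377.
Difference: |354 − 377| = 23.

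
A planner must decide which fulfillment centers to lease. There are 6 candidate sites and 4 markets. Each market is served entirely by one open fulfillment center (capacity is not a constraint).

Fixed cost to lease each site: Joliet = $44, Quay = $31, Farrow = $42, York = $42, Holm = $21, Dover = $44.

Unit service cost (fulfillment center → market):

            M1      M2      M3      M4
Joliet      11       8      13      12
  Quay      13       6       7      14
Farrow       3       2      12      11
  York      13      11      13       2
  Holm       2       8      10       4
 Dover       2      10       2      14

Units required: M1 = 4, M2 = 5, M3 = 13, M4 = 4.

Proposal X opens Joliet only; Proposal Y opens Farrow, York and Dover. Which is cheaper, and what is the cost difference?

Proposal X: {Joliet}: M1→Joliet 11·4=44, M2→Joliet 8·5=40, M3→Joliet 13·13=169, M4→Joliet 12·4=48. Service 301; fixed 44; total 345.
Proposal Y: {Farrow, York, Dover}: M1→Dover 2·4=8, M2→Farrow 2·5=10, M3→Dover 2·13=26, M4→York 2·4=8. Service 52; fixed 128; total 180.
Difference: |345 − 180| = 165.

Proposal Y is cheaper by 165.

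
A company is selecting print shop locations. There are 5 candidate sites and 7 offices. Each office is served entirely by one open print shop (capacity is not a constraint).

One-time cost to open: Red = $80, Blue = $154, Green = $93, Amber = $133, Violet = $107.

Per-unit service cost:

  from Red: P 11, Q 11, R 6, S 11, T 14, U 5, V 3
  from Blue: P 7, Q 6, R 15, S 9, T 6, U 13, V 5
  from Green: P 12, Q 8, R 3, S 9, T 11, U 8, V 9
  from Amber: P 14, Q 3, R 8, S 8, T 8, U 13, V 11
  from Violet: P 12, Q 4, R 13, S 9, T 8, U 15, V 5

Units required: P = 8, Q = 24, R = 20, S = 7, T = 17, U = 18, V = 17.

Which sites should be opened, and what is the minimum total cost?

For any fixed open set, each office goes to its cheapest open site; total = fixed + service.
{Red, Amber}: P→Red 11·8=88, Q→Amber 3·24=72, R→Red 6·20=120, S→Amber 8·7=56, T→Amber 8·17=136, U→Red 5·18=90, V→Red 3·17=51. Service 613; fixed 213; total 826.
{Red, Violet}: service 644 + fixed 187 = 831
{Red, Green, Amber}: service 553 + fixed 306 = 859
{Red, Blue, Green, Amber, Violet}: service 487 + fixed 567 = 1054
No other subset beats 826.

Open Red and Amber; minimum total cost 826.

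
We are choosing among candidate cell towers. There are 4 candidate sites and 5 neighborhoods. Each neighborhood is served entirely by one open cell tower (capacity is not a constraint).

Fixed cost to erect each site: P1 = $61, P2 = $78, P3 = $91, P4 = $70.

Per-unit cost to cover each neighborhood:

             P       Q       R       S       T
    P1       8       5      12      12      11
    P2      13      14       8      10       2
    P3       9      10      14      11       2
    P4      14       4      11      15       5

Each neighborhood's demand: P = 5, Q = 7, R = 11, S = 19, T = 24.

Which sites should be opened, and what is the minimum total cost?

For any fixed open set, each neighborhood goes to its cheapest open site; total = fixed + service.
{P1, P2}: P→P1 8·5=40, Q→P1 5·7=35, R→P2 8·11=88, S→P2 10·19=190, T→P2 2·24=48. Service 401; fixed 139; total 540.
{P2}: service 489 + fixed 78 = 567
{P2, P4}: P→P2 13·5=65, Q→P4 4·7=28, R→P2 8·11=88, S→P2 10·19=190, T→P2 2·24=48. Service 419; fixed 148; total 567.
{P1, P2, P3, P4}: P→P1 8·5=40, Q→P4 4·7=28, R→P2 8·11=88, S→P2 10·19=190, T→P2 2·24=48. Service 394; fixed 300; total 694.
No other subset beats 540.

Open P1 and P2; minimum total cost 540.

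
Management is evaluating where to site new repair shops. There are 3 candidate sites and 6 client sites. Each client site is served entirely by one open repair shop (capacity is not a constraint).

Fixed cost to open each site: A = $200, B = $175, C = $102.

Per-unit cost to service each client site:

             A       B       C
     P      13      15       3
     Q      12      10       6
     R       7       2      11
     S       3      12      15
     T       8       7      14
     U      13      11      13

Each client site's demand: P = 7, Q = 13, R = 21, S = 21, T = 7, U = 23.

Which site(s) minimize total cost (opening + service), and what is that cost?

Open A and C; minimum total cost 966.

For any fixed open set, each client site goes to its cheapest open site; total = fixed + service.
{A, C}: P→C 3·7=21, Q→C 6·13=78, R→A 7·21=147, S→A 3·21=63, T→A 8·7=56, U→A 13·23=299. Service 664; fixed 302; total 966.
{B, C}: P→C 3·7=21, Q→C 6·13=78, R→B 2·21=42, S→B 12·21=252, T→B 7·7=49, U→B 11·23=253. Service 695; fixed 277; total 972.
{A, B, C}: P→C 3·7=21, Q→C 6·13=78, R→B 2·21=42, S→A 3·21=63, T→B 7·7=49, U→B 11·23=253. Service 506; fixed 477; total 983.
{C}: P→C 3·7=21, Q→C 6·13=78, R→C 11·21=231, S→C 15·21=315, T→C 14·7=98, U→C 13·23=299. Service 1042; fixed 102; total 1144.
No other subset beats 966.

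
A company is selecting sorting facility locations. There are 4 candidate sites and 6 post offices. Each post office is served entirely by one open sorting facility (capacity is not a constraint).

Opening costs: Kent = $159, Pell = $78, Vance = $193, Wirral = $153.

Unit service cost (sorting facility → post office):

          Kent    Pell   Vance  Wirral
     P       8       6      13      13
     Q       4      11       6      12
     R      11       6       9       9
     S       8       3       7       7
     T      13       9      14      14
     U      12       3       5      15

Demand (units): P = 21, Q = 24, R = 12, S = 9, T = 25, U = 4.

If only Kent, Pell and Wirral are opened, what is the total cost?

Total cost: 948

Each post office is assigned to its cheapest site among the open ones.
{Kent, Pell, Wirral}: P→Pell 6·21=126, Q→Kent 4·24=96, R→Pell 6·12=72, S→Pell 3·9=27, T→Pell 9·25=225, U→Pell 3·4=12. Service 558; fixed 390; total 948.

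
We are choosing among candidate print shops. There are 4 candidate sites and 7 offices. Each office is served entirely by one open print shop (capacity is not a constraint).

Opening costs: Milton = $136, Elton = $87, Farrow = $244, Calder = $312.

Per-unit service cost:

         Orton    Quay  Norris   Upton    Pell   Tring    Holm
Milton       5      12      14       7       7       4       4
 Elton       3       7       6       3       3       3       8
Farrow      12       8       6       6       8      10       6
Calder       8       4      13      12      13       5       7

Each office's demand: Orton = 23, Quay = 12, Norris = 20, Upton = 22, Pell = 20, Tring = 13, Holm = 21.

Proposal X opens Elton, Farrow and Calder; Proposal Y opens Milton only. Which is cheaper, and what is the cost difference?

Proposal Y is cheaper by 66.

Proposal X: {Elton, Farrow, Calder}: Orton→Elton 3·23=69, Quay→Calder 4·12=48, Norris→Elton 6·20=120, Upton→Elton 3·22=66, Pell→Elton 3·20=60, Tring→Elton 3·13=39, Holm→Farrow 6·21=126. Service 528; fixed 643; total 1171.
Proposal Y: {Milton}: Orton→Milton 5·23=115, Quay→Milton 12·12=144, Norris→Milton 14·20=280, Upton→Milton 7·22=154, Pell→Milton 7·20=140, Tring→Milton 4·13=52, Holm→Milton 4·21=84. Service 969; fixed 136; total 1105.
Difference: |1171 − 1105| = 66.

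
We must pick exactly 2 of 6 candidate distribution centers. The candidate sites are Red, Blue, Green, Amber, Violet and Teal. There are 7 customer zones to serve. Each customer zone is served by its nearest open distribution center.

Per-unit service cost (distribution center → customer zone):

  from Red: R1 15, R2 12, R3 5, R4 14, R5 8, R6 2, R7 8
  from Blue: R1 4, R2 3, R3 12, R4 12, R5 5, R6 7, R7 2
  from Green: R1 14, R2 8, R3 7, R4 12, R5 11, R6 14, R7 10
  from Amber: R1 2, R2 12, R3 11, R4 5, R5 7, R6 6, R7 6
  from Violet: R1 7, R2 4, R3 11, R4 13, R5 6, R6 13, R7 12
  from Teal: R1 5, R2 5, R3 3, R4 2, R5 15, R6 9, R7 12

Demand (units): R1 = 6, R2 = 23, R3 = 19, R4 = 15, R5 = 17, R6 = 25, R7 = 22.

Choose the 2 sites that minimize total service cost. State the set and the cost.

Choose Blue and Teal; total service cost 484.

With exactly 2 open, each customer zone uses its cheapest among the chosen.
{Blue, Teal}: R1→Blue 4·6=24, R2→Blue 3·23=69, R3→Teal 3·19=57, R4→Teal 2·15=30, R5→Blue 5·17=85, R6→Blue 7·25=175, R7→Blue 2·22=44. Service cost 484.
{Red, Blue}: service cost 547
{Red, Teal}: service cost 594
Among all 15 size-2 choices, {Blue, Teal} is lowest.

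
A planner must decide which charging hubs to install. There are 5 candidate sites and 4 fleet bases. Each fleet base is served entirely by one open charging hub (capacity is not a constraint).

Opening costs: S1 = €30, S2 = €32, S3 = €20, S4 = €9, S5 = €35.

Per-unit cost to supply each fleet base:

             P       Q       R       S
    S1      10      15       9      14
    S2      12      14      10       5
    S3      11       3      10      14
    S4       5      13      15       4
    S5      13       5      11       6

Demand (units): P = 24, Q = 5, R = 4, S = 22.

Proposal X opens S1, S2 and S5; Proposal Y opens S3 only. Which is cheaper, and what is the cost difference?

Proposal X is cheaper by 139.

Proposal X: {S1, S2, S5}: P→S1 10·24=240, Q→S5 5·5=25, R→S1 9·4=36, S→S2 5·22=110. Service 411; fixed 97; total 508.
Proposal Y: {S3}: P→S3 11·24=264, Q→S3 3·5=15, R→S3 10·4=40, S→S3 14·22=308. Service 627; fixed 20; total 647.
Difference: |508 − 647| = 139.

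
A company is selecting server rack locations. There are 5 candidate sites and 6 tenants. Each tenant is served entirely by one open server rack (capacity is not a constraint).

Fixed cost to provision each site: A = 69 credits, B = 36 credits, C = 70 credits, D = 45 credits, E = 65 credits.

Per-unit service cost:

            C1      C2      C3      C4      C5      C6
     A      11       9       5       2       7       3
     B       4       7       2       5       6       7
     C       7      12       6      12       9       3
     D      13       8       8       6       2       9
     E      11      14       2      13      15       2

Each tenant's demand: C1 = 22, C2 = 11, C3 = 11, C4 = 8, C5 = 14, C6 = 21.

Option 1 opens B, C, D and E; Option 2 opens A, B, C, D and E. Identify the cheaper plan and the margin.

Option 1: {B, C, D, E}: C1→B 4·22=88, C2→B 7·11=77, C3→B 2·11=22, C4→B 5·8=40, C5→D 2·14=28, C6→E 2·21=42. Service 297; fixed 216; total 513.
Option 2: {A, B, C, D, E}: C1→B 4·22=88, C2→B 7·11=77, C3→B 2·11=22, C4→A 2·8=16, C5→D 2·14=28, C6→E 2·21=42. Service 273; fixed 285; total 558.
Difference: |513 − 558| = 45.

Option 1 is cheaper by 45.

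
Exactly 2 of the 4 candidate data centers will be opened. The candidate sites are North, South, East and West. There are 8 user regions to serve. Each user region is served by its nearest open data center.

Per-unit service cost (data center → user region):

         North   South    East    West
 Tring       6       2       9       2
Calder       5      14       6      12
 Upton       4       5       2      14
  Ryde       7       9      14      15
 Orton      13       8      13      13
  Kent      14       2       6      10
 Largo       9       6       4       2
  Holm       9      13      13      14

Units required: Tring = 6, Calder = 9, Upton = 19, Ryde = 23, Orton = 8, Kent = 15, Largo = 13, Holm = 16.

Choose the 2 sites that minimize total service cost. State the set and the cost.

Choose North and South; total service cost 610.

With exactly 2 open, each user region uses its cheapest among the chosen.
{North, South}: Tring→South 2·6=12, Calder→North 5·9=45, Upton→North 4·19=76, Ryde→North 7·23=161, Orton→South 8·8=64, Kent→South 2·15=30, Largo→South 6·13=78, Holm→North 9·16=144. Service cost 610.
{South, East}: service cost 665
{North, East}: service cost 670
Among all 6 size-2 choices, {North, South} is lowest.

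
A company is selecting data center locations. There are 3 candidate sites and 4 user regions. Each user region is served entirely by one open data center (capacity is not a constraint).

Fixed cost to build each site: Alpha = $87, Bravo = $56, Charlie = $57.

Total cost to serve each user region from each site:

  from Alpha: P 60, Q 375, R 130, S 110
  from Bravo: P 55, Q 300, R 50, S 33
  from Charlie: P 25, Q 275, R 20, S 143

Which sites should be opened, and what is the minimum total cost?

For any fixed open set, each user region goes to its cheapest open site; total = fixed + service.
{Bravo, Charlie}: P→Charlie 25, Q→Charlie 275, R→Charlie 20, S→Bravo 33. Service 353; fixed 113; total 466.
{Bravo}: P→Bravo 55, Q→Bravo 300, R→Bravo 50, S→Bravo 33. Service 438; fixed 56; total 494.
{Charlie}: service 463 + fixed 57 = 520
{Alpha, Bravo, Charlie}: P→Charlie 25, Q→Charlie 275, R→Charlie 20, S→Bravo 33. Service 353; fixed 200; total 553.
No other subset beats 466.

Open Bravo and Charlie; minimum total cost 466.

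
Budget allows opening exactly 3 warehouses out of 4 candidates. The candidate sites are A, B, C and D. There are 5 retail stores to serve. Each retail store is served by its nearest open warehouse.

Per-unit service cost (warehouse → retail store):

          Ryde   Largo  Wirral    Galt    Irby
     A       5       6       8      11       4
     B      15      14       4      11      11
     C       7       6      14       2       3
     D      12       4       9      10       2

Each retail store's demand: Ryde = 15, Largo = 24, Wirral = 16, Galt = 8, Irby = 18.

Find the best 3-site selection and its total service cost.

Choose B, C and D; total service cost 317.

With exactly 3 open, each retail store uses its cheapest among the chosen.
{B, C, D}: Ryde→C 7·15=105, Largo→D 4·24=96, Wirral→B 4·16=64, Galt→C 2·8=16, Irby→D 2·18=36. Service cost 317.
{A, B, D}: service cost 351
{A, C, D}: service cost 351
Among all 4 size-3 choices, {B, C, D} is lowest.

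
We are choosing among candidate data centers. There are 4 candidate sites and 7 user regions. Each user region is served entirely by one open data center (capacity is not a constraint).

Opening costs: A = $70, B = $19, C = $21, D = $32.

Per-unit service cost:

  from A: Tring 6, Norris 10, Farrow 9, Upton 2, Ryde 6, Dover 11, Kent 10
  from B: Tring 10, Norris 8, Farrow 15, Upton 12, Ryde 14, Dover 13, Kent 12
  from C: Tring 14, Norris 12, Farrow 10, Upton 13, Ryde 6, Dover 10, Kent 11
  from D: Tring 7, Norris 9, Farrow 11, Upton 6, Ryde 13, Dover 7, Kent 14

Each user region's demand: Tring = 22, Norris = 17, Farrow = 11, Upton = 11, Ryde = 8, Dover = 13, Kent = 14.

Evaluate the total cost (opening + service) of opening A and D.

Each user region is assigned to its cheapest site among the open ones.
{A, D}: Tring→A 6·22=132, Norris→D 9·17=153, Farrow→A 9·11=99, Upton→A 2·11=22, Ryde→A 6·8=48, Dover→D 7·13=91, Kent→A 10·14=140. Service 685; fixed 102; total 787.

Total cost: 787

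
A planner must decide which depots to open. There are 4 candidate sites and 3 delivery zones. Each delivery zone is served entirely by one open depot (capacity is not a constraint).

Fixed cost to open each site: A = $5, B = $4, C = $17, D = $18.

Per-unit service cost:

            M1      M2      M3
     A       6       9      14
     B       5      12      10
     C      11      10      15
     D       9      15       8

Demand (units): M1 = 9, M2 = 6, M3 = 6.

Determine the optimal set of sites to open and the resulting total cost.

For any fixed open set, each delivery zone goes to its cheapest open site; total = fixed + service.
{A, B}: M1→B 5·9=45, M2→A 9·6=54, M3→B 10·6=60. Service 159; fixed 9; total 168.
{A, B, D}: service 147 + fixed 27 = 174
{A, D}: M1→A 6·9=54, M2→A 9·6=54, M3→D 8·6=48. Service 156; fixed 23; total 179.
{A, B, C, D}: M1→B 5·9=45, M2→A 9·6=54, M3→D 8·6=48. Service 147; fixed 44; total 191.
No other subset beats 168.

Open A and B; minimum total cost 168.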